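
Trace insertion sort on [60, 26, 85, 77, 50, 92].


Initial: [60, 26, 85, 77, 50, 92]
Insert 26: [26, 60, 85, 77, 50, 92]
Insert 85: [26, 60, 85, 77, 50, 92]
Insert 77: [26, 60, 77, 85, 50, 92]
Insert 50: [26, 50, 60, 77, 85, 92]
Insert 92: [26, 50, 60, 77, 85, 92]

Sorted: [26, 50, 60, 77, 85, 92]


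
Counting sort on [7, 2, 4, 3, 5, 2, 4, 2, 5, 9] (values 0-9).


Input: [7, 2, 4, 3, 5, 2, 4, 2, 5, 9]
Counts: [0, 0, 3, 1, 2, 2, 0, 1, 0, 1]

Sorted: [2, 2, 2, 3, 4, 4, 5, 5, 7, 9]


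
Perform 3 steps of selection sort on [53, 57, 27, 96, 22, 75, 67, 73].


Initial: [53, 57, 27, 96, 22, 75, 67, 73]
Step 1: min=22 at 4
  Swap: [22, 57, 27, 96, 53, 75, 67, 73]
Step 2: min=27 at 2
  Swap: [22, 27, 57, 96, 53, 75, 67, 73]
Step 3: min=53 at 4
  Swap: [22, 27, 53, 96, 57, 75, 67, 73]

After 3 steps: [22, 27, 53, 96, 57, 75, 67, 73]


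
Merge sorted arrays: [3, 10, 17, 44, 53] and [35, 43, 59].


Take 3 from A
Take 10 from A
Take 17 from A
Take 35 from B
Take 43 from B
Take 44 from A
Take 53 from A

Merged: [3, 10, 17, 35, 43, 44, 53, 59]


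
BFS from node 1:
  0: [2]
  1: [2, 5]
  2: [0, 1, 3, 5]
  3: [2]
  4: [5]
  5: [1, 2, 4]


Visit 1, enqueue [2, 5]
Visit 2, enqueue [0, 3]
Visit 5, enqueue [4]
Visit 0, enqueue []
Visit 3, enqueue []
Visit 4, enqueue []

BFS order: [1, 2, 5, 0, 3, 4]


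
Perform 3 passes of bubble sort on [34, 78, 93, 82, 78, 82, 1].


Initial: [34, 78, 93, 82, 78, 82, 1]
Pass 1: [34, 78, 82, 78, 82, 1, 93] (4 swaps)
Pass 2: [34, 78, 78, 82, 1, 82, 93] (2 swaps)
Pass 3: [34, 78, 78, 1, 82, 82, 93] (1 swaps)

After 3 passes: [34, 78, 78, 1, 82, 82, 93]


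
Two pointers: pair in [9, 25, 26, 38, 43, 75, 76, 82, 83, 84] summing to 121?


lo=0(9)+hi=9(84)=93
lo=1(25)+hi=9(84)=109
lo=2(26)+hi=9(84)=110
lo=3(38)+hi=9(84)=122
lo=3(38)+hi=8(83)=121

Yes: 38+83=121


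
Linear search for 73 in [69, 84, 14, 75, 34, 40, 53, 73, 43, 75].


i=0: 69!=73
i=1: 84!=73
i=2: 14!=73
i=3: 75!=73
i=4: 34!=73
i=5: 40!=73
i=6: 53!=73
i=7: 73==73 found!

Found at 7, 8 comps


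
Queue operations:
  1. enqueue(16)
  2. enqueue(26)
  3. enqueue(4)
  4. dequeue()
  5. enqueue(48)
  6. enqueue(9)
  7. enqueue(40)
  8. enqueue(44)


enqueue(16) -> [16]
enqueue(26) -> [16, 26]
enqueue(4) -> [16, 26, 4]
dequeue()->16, [26, 4]
enqueue(48) -> [26, 4, 48]
enqueue(9) -> [26, 4, 48, 9]
enqueue(40) -> [26, 4, 48, 9, 40]
enqueue(44) -> [26, 4, 48, 9, 40, 44]

Final queue: [26, 4, 48, 9, 40, 44]


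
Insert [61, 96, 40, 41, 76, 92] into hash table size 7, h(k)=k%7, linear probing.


Insert 61: h=5 -> slot 5
Insert 96: h=5, 1 probes -> slot 6
Insert 40: h=5, 2 probes -> slot 0
Insert 41: h=6, 2 probes -> slot 1
Insert 76: h=6, 3 probes -> slot 2
Insert 92: h=1, 2 probes -> slot 3

Table: [40, 41, 76, 92, None, 61, 96]


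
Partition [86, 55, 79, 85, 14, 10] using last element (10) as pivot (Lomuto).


Pivot: 10
Place pivot at 0: [10, 55, 79, 85, 14, 86]

Partitioned: [10, 55, 79, 85, 14, 86]


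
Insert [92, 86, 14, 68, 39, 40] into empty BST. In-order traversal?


Insert 92: root
Insert 86: L from 92
Insert 14: L from 92 -> L from 86
Insert 68: L from 92 -> L from 86 -> R from 14
Insert 39: L from 92 -> L from 86 -> R from 14 -> L from 68
Insert 40: L from 92 -> L from 86 -> R from 14 -> L from 68 -> R from 39

In-order: [14, 39, 40, 68, 86, 92]


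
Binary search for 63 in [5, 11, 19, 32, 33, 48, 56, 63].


Step 1: lo=0, hi=7, mid=3, val=32
Step 2: lo=4, hi=7, mid=5, val=48
Step 3: lo=6, hi=7, mid=6, val=56
Step 4: lo=7, hi=7, mid=7, val=63

Found at index 7


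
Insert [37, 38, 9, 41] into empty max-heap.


Insert 37: [37]
Insert 38: [38, 37]
Insert 9: [38, 37, 9]
Insert 41: [41, 38, 9, 37]

Final heap: [41, 38, 9, 37]


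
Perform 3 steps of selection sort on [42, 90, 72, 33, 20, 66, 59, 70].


Initial: [42, 90, 72, 33, 20, 66, 59, 70]
Step 1: min=20 at 4
  Swap: [20, 90, 72, 33, 42, 66, 59, 70]
Step 2: min=33 at 3
  Swap: [20, 33, 72, 90, 42, 66, 59, 70]
Step 3: min=42 at 4
  Swap: [20, 33, 42, 90, 72, 66, 59, 70]

After 3 steps: [20, 33, 42, 90, 72, 66, 59, 70]


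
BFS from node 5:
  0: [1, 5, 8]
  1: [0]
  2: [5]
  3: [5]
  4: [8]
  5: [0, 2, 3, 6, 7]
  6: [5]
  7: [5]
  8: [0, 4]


Visit 5, enqueue [0, 2, 3, 6, 7]
Visit 0, enqueue [1, 8]
Visit 2, enqueue []
Visit 3, enqueue []
Visit 6, enqueue []
Visit 7, enqueue []
Visit 1, enqueue []
Visit 8, enqueue [4]
Visit 4, enqueue []

BFS order: [5, 0, 2, 3, 6, 7, 1, 8, 4]


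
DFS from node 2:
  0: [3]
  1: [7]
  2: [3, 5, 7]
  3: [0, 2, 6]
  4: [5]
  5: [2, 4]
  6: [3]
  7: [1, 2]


Visit 2, push [7, 5, 3]
Visit 3, push [6, 0]
Visit 0, push []
Visit 6, push []
Visit 5, push [4]
Visit 4, push []
Visit 7, push [1]
Visit 1, push []

DFS order: [2, 3, 0, 6, 5, 4, 7, 1]


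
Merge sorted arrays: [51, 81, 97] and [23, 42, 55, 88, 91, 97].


Take 23 from B
Take 42 from B
Take 51 from A
Take 55 from B
Take 81 from A
Take 88 from B
Take 91 from B
Take 97 from A

Merged: [23, 42, 51, 55, 81, 88, 91, 97, 97]


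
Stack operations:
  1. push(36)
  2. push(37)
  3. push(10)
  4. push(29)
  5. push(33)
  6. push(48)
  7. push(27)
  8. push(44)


push(36) -> [36]
push(37) -> [36, 37]
push(10) -> [36, 37, 10]
push(29) -> [36, 37, 10, 29]
push(33) -> [36, 37, 10, 29, 33]
push(48) -> [36, 37, 10, 29, 33, 48]
push(27) -> [36, 37, 10, 29, 33, 48, 27]
push(44) -> [36, 37, 10, 29, 33, 48, 27, 44]

Final stack: [36, 37, 10, 29, 33, 48, 27, 44]


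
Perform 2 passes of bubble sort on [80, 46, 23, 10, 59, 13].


Initial: [80, 46, 23, 10, 59, 13]
Pass 1: [46, 23, 10, 59, 13, 80] (5 swaps)
Pass 2: [23, 10, 46, 13, 59, 80] (3 swaps)

After 2 passes: [23, 10, 46, 13, 59, 80]


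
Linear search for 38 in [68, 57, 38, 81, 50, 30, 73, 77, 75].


i=0: 68!=38
i=1: 57!=38
i=2: 38==38 found!

Found at 2, 3 comps


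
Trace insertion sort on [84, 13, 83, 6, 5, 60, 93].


Initial: [84, 13, 83, 6, 5, 60, 93]
Insert 13: [13, 84, 83, 6, 5, 60, 93]
Insert 83: [13, 83, 84, 6, 5, 60, 93]
Insert 6: [6, 13, 83, 84, 5, 60, 93]
Insert 5: [5, 6, 13, 83, 84, 60, 93]
Insert 60: [5, 6, 13, 60, 83, 84, 93]
Insert 93: [5, 6, 13, 60, 83, 84, 93]

Sorted: [5, 6, 13, 60, 83, 84, 93]


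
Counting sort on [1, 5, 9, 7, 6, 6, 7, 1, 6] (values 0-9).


Input: [1, 5, 9, 7, 6, 6, 7, 1, 6]
Counts: [0, 2, 0, 0, 0, 1, 3, 2, 0, 1]

Sorted: [1, 1, 5, 6, 6, 6, 7, 7, 9]


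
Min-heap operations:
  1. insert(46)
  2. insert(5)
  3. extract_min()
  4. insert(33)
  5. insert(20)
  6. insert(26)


insert(46) -> [46]
insert(5) -> [5, 46]
extract_min()->5, [46]
insert(33) -> [33, 46]
insert(20) -> [20, 46, 33]
insert(26) -> [20, 26, 33, 46]

Final heap: [20, 26, 33, 46]


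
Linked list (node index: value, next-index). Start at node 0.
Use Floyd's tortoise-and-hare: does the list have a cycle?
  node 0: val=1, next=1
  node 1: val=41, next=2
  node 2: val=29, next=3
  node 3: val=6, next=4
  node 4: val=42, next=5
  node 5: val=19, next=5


Floyd's tortoise (slow, +1) and hare (fast, +2):
  init: slow=0, fast=0
  step 1: slow=1, fast=2
  step 2: slow=2, fast=4
  step 3: slow=3, fast=5
  step 4: slow=4, fast=5
  step 5: slow=5, fast=5
  slow == fast at node 5: cycle detected

Cycle: yes


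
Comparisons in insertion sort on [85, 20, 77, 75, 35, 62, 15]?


Algorithm: insertion sort
Input: [85, 20, 77, 75, 35, 62, 15]
Sorted: [15, 20, 35, 62, 75, 77, 85]

20


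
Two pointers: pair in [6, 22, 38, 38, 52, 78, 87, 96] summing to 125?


lo=0(6)+hi=7(96)=102
lo=1(22)+hi=7(96)=118
lo=2(38)+hi=7(96)=134
lo=2(38)+hi=6(87)=125

Yes: 38+87=125


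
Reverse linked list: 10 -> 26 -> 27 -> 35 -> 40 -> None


Step 1: curr=10, set curr.next=prev(None) | reversed so far: 10
Step 2: curr=26, set curr.next=prev(10) | reversed so far: 26 -> 10
Step 3: curr=27, set curr.next=prev(26) | reversed so far: 27 -> 26 -> 10
Step 4: curr=35, set curr.next=prev(27) | reversed so far: 35 -> 27 -> 26 -> 10
Step 5: curr=40, set curr.next=prev(35) | reversed so far: 40 -> 35 -> 27 -> 26 -> 10

40 -> 35 -> 27 -> 26 -> 10 -> None


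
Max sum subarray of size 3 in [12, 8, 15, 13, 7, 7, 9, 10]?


[0:3]: 35
[1:4]: 36
[2:5]: 35
[3:6]: 27
[4:7]: 23
[5:8]: 26

Max: 36 at [1:4]


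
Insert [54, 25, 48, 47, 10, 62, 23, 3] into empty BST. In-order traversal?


Insert 54: root
Insert 25: L from 54
Insert 48: L from 54 -> R from 25
Insert 47: L from 54 -> R from 25 -> L from 48
Insert 10: L from 54 -> L from 25
Insert 62: R from 54
Insert 23: L from 54 -> L from 25 -> R from 10
Insert 3: L from 54 -> L from 25 -> L from 10

In-order: [3, 10, 23, 25, 47, 48, 54, 62]


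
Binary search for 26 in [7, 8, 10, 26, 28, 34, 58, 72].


Step 1: lo=0, hi=7, mid=3, val=26

Found at index 3


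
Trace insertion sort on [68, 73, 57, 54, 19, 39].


Initial: [68, 73, 57, 54, 19, 39]
Insert 73: [68, 73, 57, 54, 19, 39]
Insert 57: [57, 68, 73, 54, 19, 39]
Insert 54: [54, 57, 68, 73, 19, 39]
Insert 19: [19, 54, 57, 68, 73, 39]
Insert 39: [19, 39, 54, 57, 68, 73]

Sorted: [19, 39, 54, 57, 68, 73]


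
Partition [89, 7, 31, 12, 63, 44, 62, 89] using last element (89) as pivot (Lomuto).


Pivot: 89
  89 <= 89: advance i (no swap)
  7 <= 89: advance i (no swap)
  31 <= 89: advance i (no swap)
  12 <= 89: advance i (no swap)
  63 <= 89: advance i (no swap)
  44 <= 89: advance i (no swap)
  62 <= 89: advance i (no swap)
Place pivot at 7: [89, 7, 31, 12, 63, 44, 62, 89]

Partitioned: [89, 7, 31, 12, 63, 44, 62, 89]


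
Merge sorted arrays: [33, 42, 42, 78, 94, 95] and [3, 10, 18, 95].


Take 3 from B
Take 10 from B
Take 18 from B
Take 33 from A
Take 42 from A
Take 42 from A
Take 78 from A
Take 94 from A
Take 95 from A

Merged: [3, 10, 18, 33, 42, 42, 78, 94, 95, 95]


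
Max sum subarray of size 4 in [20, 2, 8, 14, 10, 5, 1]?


[0:4]: 44
[1:5]: 34
[2:6]: 37
[3:7]: 30

Max: 44 at [0:4]


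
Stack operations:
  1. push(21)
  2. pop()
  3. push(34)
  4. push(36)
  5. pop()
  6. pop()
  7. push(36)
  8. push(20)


push(21) -> [21]
pop()->21, []
push(34) -> [34]
push(36) -> [34, 36]
pop()->36, [34]
pop()->34, []
push(36) -> [36]
push(20) -> [36, 20]

Final stack: [36, 20]


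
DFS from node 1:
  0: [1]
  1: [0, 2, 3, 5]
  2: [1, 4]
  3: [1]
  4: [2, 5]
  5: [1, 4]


Visit 1, push [5, 3, 2, 0]
Visit 0, push []
Visit 2, push [4]
Visit 4, push [5]
Visit 5, push []
Visit 3, push []

DFS order: [1, 0, 2, 4, 5, 3]


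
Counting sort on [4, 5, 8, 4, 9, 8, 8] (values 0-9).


Input: [4, 5, 8, 4, 9, 8, 8]
Counts: [0, 0, 0, 0, 2, 1, 0, 0, 3, 1]

Sorted: [4, 4, 5, 8, 8, 8, 9]


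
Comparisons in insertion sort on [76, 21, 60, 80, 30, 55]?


Algorithm: insertion sort
Input: [76, 21, 60, 80, 30, 55]
Sorted: [21, 30, 55, 60, 76, 80]

12


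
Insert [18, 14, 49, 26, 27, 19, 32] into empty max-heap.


Insert 18: [18]
Insert 14: [18, 14]
Insert 49: [49, 14, 18]
Insert 26: [49, 26, 18, 14]
Insert 27: [49, 27, 18, 14, 26]
Insert 19: [49, 27, 19, 14, 26, 18]
Insert 32: [49, 27, 32, 14, 26, 18, 19]

Final heap: [49, 27, 32, 14, 26, 18, 19]


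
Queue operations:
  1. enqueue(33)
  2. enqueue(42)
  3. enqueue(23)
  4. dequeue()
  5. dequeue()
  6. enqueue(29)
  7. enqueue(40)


enqueue(33) -> [33]
enqueue(42) -> [33, 42]
enqueue(23) -> [33, 42, 23]
dequeue()->33, [42, 23]
dequeue()->42, [23]
enqueue(29) -> [23, 29]
enqueue(40) -> [23, 29, 40]

Final queue: [23, 29, 40]


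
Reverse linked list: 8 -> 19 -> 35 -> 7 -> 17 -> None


Step 1: curr=8, set curr.next=prev(None) | reversed so far: 8
Step 2: curr=19, set curr.next=prev(8) | reversed so far: 19 -> 8
Step 3: curr=35, set curr.next=prev(19) | reversed so far: 35 -> 19 -> 8
Step 4: curr=7, set curr.next=prev(35) | reversed so far: 7 -> 35 -> 19 -> 8
Step 5: curr=17, set curr.next=prev(7) | reversed so far: 17 -> 7 -> 35 -> 19 -> 8

17 -> 7 -> 35 -> 19 -> 8 -> None


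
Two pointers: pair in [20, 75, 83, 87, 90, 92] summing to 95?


lo=0(20)+hi=5(92)=112
lo=0(20)+hi=4(90)=110
lo=0(20)+hi=3(87)=107
lo=0(20)+hi=2(83)=103
lo=0(20)+hi=1(75)=95

Yes: 20+75=95


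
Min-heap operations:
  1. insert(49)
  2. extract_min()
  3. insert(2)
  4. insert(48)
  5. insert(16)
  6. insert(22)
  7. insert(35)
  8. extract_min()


insert(49) -> [49]
extract_min()->49, []
insert(2) -> [2]
insert(48) -> [2, 48]
insert(16) -> [2, 48, 16]
insert(22) -> [2, 22, 16, 48]
insert(35) -> [2, 22, 16, 48, 35]
extract_min()->2, [16, 22, 35, 48]

Final heap: [16, 22, 35, 48]


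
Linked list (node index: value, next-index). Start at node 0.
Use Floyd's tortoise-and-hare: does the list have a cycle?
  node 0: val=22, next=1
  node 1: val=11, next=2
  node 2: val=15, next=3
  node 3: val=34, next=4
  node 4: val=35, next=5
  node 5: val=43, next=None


Floyd's tortoise (slow, +1) and hare (fast, +2):
  init: slow=0, fast=0
  step 1: slow=1, fast=2
  step 2: slow=2, fast=4
  step 3: fast 4->5->None, no cycle

Cycle: no


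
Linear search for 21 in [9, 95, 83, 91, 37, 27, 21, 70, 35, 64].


i=0: 9!=21
i=1: 95!=21
i=2: 83!=21
i=3: 91!=21
i=4: 37!=21
i=5: 27!=21
i=6: 21==21 found!

Found at 6, 7 comps


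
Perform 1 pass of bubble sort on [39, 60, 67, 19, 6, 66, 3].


Initial: [39, 60, 67, 19, 6, 66, 3]
Pass 1: [39, 60, 19, 6, 66, 3, 67] (4 swaps)

After 1 pass: [39, 60, 19, 6, 66, 3, 67]


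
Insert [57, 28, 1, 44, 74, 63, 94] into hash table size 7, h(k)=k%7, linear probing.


Insert 57: h=1 -> slot 1
Insert 28: h=0 -> slot 0
Insert 1: h=1, 1 probes -> slot 2
Insert 44: h=2, 1 probes -> slot 3
Insert 74: h=4 -> slot 4
Insert 63: h=0, 5 probes -> slot 5
Insert 94: h=3, 3 probes -> slot 6

Table: [28, 57, 1, 44, 74, 63, 94]


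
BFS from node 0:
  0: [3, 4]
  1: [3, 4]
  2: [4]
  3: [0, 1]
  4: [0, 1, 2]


Visit 0, enqueue [3, 4]
Visit 3, enqueue [1]
Visit 4, enqueue [2]
Visit 1, enqueue []
Visit 2, enqueue []

BFS order: [0, 3, 4, 1, 2]


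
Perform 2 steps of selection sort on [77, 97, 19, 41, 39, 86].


Initial: [77, 97, 19, 41, 39, 86]
Step 1: min=19 at 2
  Swap: [19, 97, 77, 41, 39, 86]
Step 2: min=39 at 4
  Swap: [19, 39, 77, 41, 97, 86]

After 2 steps: [19, 39, 77, 41, 97, 86]


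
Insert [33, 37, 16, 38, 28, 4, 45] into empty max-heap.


Insert 33: [33]
Insert 37: [37, 33]
Insert 16: [37, 33, 16]
Insert 38: [38, 37, 16, 33]
Insert 28: [38, 37, 16, 33, 28]
Insert 4: [38, 37, 16, 33, 28, 4]
Insert 45: [45, 37, 38, 33, 28, 4, 16]

Final heap: [45, 37, 38, 33, 28, 4, 16]


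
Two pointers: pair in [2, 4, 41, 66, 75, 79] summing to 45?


lo=0(2)+hi=5(79)=81
lo=0(2)+hi=4(75)=77
lo=0(2)+hi=3(66)=68
lo=0(2)+hi=2(41)=43
lo=1(4)+hi=2(41)=45

Yes: 4+41=45


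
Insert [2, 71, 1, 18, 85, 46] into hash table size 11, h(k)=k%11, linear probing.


Insert 2: h=2 -> slot 2
Insert 71: h=5 -> slot 5
Insert 1: h=1 -> slot 1
Insert 18: h=7 -> slot 7
Insert 85: h=8 -> slot 8
Insert 46: h=2, 1 probes -> slot 3

Table: [None, 1, 2, 46, None, 71, None, 18, 85, None, None]


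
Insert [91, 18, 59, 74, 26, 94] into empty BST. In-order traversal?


Insert 91: root
Insert 18: L from 91
Insert 59: L from 91 -> R from 18
Insert 74: L from 91 -> R from 18 -> R from 59
Insert 26: L from 91 -> R from 18 -> L from 59
Insert 94: R from 91

In-order: [18, 26, 59, 74, 91, 94]


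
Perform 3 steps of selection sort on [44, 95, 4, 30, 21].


Initial: [44, 95, 4, 30, 21]
Step 1: min=4 at 2
  Swap: [4, 95, 44, 30, 21]
Step 2: min=21 at 4
  Swap: [4, 21, 44, 30, 95]
Step 3: min=30 at 3
  Swap: [4, 21, 30, 44, 95]

After 3 steps: [4, 21, 30, 44, 95]


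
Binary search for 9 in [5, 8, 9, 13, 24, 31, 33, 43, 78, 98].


Step 1: lo=0, hi=9, mid=4, val=24
Step 2: lo=0, hi=3, mid=1, val=8
Step 3: lo=2, hi=3, mid=2, val=9

Found at index 2


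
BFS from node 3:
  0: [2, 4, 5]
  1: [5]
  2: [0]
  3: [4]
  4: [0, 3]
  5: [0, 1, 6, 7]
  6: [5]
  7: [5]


Visit 3, enqueue [4]
Visit 4, enqueue [0]
Visit 0, enqueue [2, 5]
Visit 2, enqueue []
Visit 5, enqueue [1, 6, 7]
Visit 1, enqueue []
Visit 6, enqueue []
Visit 7, enqueue []

BFS order: [3, 4, 0, 2, 5, 1, 6, 7]


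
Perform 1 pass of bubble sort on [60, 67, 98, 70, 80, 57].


Initial: [60, 67, 98, 70, 80, 57]
Pass 1: [60, 67, 70, 80, 57, 98] (3 swaps)

After 1 pass: [60, 67, 70, 80, 57, 98]


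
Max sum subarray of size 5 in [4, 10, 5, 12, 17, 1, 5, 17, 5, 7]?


[0:5]: 48
[1:6]: 45
[2:7]: 40
[3:8]: 52
[4:9]: 45
[5:10]: 35

Max: 52 at [3:8]


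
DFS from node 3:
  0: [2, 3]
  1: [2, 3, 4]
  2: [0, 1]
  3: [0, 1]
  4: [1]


Visit 3, push [1, 0]
Visit 0, push [2]
Visit 2, push [1]
Visit 1, push [4]
Visit 4, push []

DFS order: [3, 0, 2, 1, 4]


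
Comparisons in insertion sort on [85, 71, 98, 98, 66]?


Algorithm: insertion sort
Input: [85, 71, 98, 98, 66]
Sorted: [66, 71, 85, 98, 98]

7


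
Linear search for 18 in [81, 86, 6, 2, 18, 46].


i=0: 81!=18
i=1: 86!=18
i=2: 6!=18
i=3: 2!=18
i=4: 18==18 found!

Found at 4, 5 comps


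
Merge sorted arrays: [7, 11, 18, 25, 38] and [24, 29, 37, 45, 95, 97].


Take 7 from A
Take 11 from A
Take 18 from A
Take 24 from B
Take 25 from A
Take 29 from B
Take 37 from B
Take 38 from A

Merged: [7, 11, 18, 24, 25, 29, 37, 38, 45, 95, 97]


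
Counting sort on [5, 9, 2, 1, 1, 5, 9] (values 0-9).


Input: [5, 9, 2, 1, 1, 5, 9]
Counts: [0, 2, 1, 0, 0, 2, 0, 0, 0, 2]

Sorted: [1, 1, 2, 5, 5, 9, 9]


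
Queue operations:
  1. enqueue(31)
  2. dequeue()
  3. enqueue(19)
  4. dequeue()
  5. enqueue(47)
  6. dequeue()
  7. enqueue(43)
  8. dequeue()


enqueue(31) -> [31]
dequeue()->31, []
enqueue(19) -> [19]
dequeue()->19, []
enqueue(47) -> [47]
dequeue()->47, []
enqueue(43) -> [43]
dequeue()->43, []

Final queue: []


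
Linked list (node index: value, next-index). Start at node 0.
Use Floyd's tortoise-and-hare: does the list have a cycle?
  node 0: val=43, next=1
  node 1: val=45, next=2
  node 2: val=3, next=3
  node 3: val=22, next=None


Floyd's tortoise (slow, +1) and hare (fast, +2):
  init: slow=0, fast=0
  step 1: slow=1, fast=2
  step 2: fast 2->3->None, no cycle

Cycle: no


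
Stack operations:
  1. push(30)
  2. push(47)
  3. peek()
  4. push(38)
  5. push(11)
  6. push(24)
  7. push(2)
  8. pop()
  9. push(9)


push(30) -> [30]
push(47) -> [30, 47]
peek()->47
push(38) -> [30, 47, 38]
push(11) -> [30, 47, 38, 11]
push(24) -> [30, 47, 38, 11, 24]
push(2) -> [30, 47, 38, 11, 24, 2]
pop()->2, [30, 47, 38, 11, 24]
push(9) -> [30, 47, 38, 11, 24, 9]

Final stack: [30, 47, 38, 11, 24, 9]


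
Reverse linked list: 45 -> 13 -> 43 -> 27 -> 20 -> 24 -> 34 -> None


Step 1: curr=45, set curr.next=prev(None) | reversed so far: 45
Step 2: curr=13, set curr.next=prev(45) | reversed so far: 13 -> 45
Step 3: curr=43, set curr.next=prev(13) | reversed so far: 43 -> 13 -> 45
Step 4: curr=27, set curr.next=prev(43) | reversed so far: 27 -> 43 -> 13 -> 45
Step 5: curr=20, set curr.next=prev(27) | reversed so far: 20 -> 27 -> 43 -> 13 -> 45
Step 6: curr=24, set curr.next=prev(20) | reversed so far: 24 -> 20 -> 27 -> 43 -> 13 -> 45
Step 7: curr=34, set curr.next=prev(24) | reversed so far: 34 -> 24 -> 20 -> 27 -> 43 -> 13 -> 45

34 -> 24 -> 20 -> 27 -> 43 -> 13 -> 45 -> None


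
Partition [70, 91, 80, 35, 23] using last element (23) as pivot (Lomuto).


Pivot: 23
Place pivot at 0: [23, 91, 80, 35, 70]

Partitioned: [23, 91, 80, 35, 70]


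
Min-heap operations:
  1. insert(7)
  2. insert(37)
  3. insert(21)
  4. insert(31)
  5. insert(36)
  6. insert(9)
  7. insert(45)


insert(7) -> [7]
insert(37) -> [7, 37]
insert(21) -> [7, 37, 21]
insert(31) -> [7, 31, 21, 37]
insert(36) -> [7, 31, 21, 37, 36]
insert(9) -> [7, 31, 9, 37, 36, 21]
insert(45) -> [7, 31, 9, 37, 36, 21, 45]

Final heap: [7, 31, 9, 37, 36, 21, 45]


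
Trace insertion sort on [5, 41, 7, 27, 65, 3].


Initial: [5, 41, 7, 27, 65, 3]
Insert 41: [5, 41, 7, 27, 65, 3]
Insert 7: [5, 7, 41, 27, 65, 3]
Insert 27: [5, 7, 27, 41, 65, 3]
Insert 65: [5, 7, 27, 41, 65, 3]
Insert 3: [3, 5, 7, 27, 41, 65]

Sorted: [3, 5, 7, 27, 41, 65]


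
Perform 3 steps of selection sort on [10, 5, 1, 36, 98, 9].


Initial: [10, 5, 1, 36, 98, 9]
Step 1: min=1 at 2
  Swap: [1, 5, 10, 36, 98, 9]
Step 2: min=5 at 1
  Swap: [1, 5, 10, 36, 98, 9]
Step 3: min=9 at 5
  Swap: [1, 5, 9, 36, 98, 10]

After 3 steps: [1, 5, 9, 36, 98, 10]


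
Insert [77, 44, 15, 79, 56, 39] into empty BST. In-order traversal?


Insert 77: root
Insert 44: L from 77
Insert 15: L from 77 -> L from 44
Insert 79: R from 77
Insert 56: L from 77 -> R from 44
Insert 39: L from 77 -> L from 44 -> R from 15

In-order: [15, 39, 44, 56, 77, 79]


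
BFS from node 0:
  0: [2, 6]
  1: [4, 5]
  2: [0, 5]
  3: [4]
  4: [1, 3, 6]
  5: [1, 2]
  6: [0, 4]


Visit 0, enqueue [2, 6]
Visit 2, enqueue [5]
Visit 6, enqueue [4]
Visit 5, enqueue [1]
Visit 4, enqueue [3]
Visit 1, enqueue []
Visit 3, enqueue []

BFS order: [0, 2, 6, 5, 4, 1, 3]


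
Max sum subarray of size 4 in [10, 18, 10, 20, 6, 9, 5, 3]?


[0:4]: 58
[1:5]: 54
[2:6]: 45
[3:7]: 40
[4:8]: 23

Max: 58 at [0:4]


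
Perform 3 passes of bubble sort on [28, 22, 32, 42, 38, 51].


Initial: [28, 22, 32, 42, 38, 51]
Pass 1: [22, 28, 32, 38, 42, 51] (2 swaps)
Pass 2: [22, 28, 32, 38, 42, 51] (0 swaps)
Pass 3: [22, 28, 32, 38, 42, 51] (0 swaps)

After 3 passes: [22, 28, 32, 38, 42, 51]


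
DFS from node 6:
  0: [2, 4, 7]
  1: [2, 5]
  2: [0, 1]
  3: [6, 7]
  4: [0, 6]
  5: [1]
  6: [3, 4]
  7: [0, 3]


Visit 6, push [4, 3]
Visit 3, push [7]
Visit 7, push [0]
Visit 0, push [4, 2]
Visit 2, push [1]
Visit 1, push [5]
Visit 5, push []
Visit 4, push []

DFS order: [6, 3, 7, 0, 2, 1, 5, 4]


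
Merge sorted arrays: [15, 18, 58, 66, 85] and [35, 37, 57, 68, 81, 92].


Take 15 from A
Take 18 from A
Take 35 from B
Take 37 from B
Take 57 from B
Take 58 from A
Take 66 from A
Take 68 from B
Take 81 from B
Take 85 from A

Merged: [15, 18, 35, 37, 57, 58, 66, 68, 81, 85, 92]


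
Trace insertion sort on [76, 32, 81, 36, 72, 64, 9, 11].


Initial: [76, 32, 81, 36, 72, 64, 9, 11]
Insert 32: [32, 76, 81, 36, 72, 64, 9, 11]
Insert 81: [32, 76, 81, 36, 72, 64, 9, 11]
Insert 36: [32, 36, 76, 81, 72, 64, 9, 11]
Insert 72: [32, 36, 72, 76, 81, 64, 9, 11]
Insert 64: [32, 36, 64, 72, 76, 81, 9, 11]
Insert 9: [9, 32, 36, 64, 72, 76, 81, 11]
Insert 11: [9, 11, 32, 36, 64, 72, 76, 81]

Sorted: [9, 11, 32, 36, 64, 72, 76, 81]


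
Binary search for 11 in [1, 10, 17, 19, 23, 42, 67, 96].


Step 1: lo=0, hi=7, mid=3, val=19
Step 2: lo=0, hi=2, mid=1, val=10
Step 3: lo=2, hi=2, mid=2, val=17

Not found


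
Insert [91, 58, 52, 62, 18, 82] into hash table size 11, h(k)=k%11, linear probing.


Insert 91: h=3 -> slot 3
Insert 58: h=3, 1 probes -> slot 4
Insert 52: h=8 -> slot 8
Insert 62: h=7 -> slot 7
Insert 18: h=7, 2 probes -> slot 9
Insert 82: h=5 -> slot 5

Table: [None, None, None, 91, 58, 82, None, 62, 52, 18, None]


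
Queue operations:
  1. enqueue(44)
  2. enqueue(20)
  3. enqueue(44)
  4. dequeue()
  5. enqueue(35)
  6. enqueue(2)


enqueue(44) -> [44]
enqueue(20) -> [44, 20]
enqueue(44) -> [44, 20, 44]
dequeue()->44, [20, 44]
enqueue(35) -> [20, 44, 35]
enqueue(2) -> [20, 44, 35, 2]

Final queue: [20, 44, 35, 2]


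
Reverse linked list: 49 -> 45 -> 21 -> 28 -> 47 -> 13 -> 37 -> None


Step 1: curr=49, set curr.next=prev(None) | reversed so far: 49
Step 2: curr=45, set curr.next=prev(49) | reversed so far: 45 -> 49
Step 3: curr=21, set curr.next=prev(45) | reversed so far: 21 -> 45 -> 49
Step 4: curr=28, set curr.next=prev(21) | reversed so far: 28 -> 21 -> 45 -> 49
Step 5: curr=47, set curr.next=prev(28) | reversed so far: 47 -> 28 -> 21 -> 45 -> 49
Step 6: curr=13, set curr.next=prev(47) | reversed so far: 13 -> 47 -> 28 -> 21 -> 45 -> 49
Step 7: curr=37, set curr.next=prev(13) | reversed so far: 37 -> 13 -> 47 -> 28 -> 21 -> 45 -> 49

37 -> 13 -> 47 -> 28 -> 21 -> 45 -> 49 -> None


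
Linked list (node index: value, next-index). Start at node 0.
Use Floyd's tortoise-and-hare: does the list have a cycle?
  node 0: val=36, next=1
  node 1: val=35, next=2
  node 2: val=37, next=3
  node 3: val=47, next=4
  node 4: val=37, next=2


Floyd's tortoise (slow, +1) and hare (fast, +2):
  init: slow=0, fast=0
  step 1: slow=1, fast=2
  step 2: slow=2, fast=4
  step 3: slow=3, fast=3
  slow == fast at node 3: cycle detected

Cycle: yes


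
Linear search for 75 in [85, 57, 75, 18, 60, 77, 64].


i=0: 85!=75
i=1: 57!=75
i=2: 75==75 found!

Found at 2, 3 comps


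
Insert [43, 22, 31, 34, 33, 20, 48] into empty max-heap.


Insert 43: [43]
Insert 22: [43, 22]
Insert 31: [43, 22, 31]
Insert 34: [43, 34, 31, 22]
Insert 33: [43, 34, 31, 22, 33]
Insert 20: [43, 34, 31, 22, 33, 20]
Insert 48: [48, 34, 43, 22, 33, 20, 31]

Final heap: [48, 34, 43, 22, 33, 20, 31]


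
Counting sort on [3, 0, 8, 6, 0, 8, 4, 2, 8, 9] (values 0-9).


Input: [3, 0, 8, 6, 0, 8, 4, 2, 8, 9]
Counts: [2, 0, 1, 1, 1, 0, 1, 0, 3, 1]

Sorted: [0, 0, 2, 3, 4, 6, 8, 8, 8, 9]


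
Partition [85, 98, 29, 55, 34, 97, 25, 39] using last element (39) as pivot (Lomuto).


Pivot: 39
  29 <= 39: swap -> [29, 98, 85, 55, 34, 97, 25, 39]
  34 <= 39: swap -> [29, 34, 85, 55, 98, 97, 25, 39]
  25 <= 39: swap -> [29, 34, 25, 55, 98, 97, 85, 39]
Place pivot at 3: [29, 34, 25, 39, 98, 97, 85, 55]

Partitioned: [29, 34, 25, 39, 98, 97, 85, 55]


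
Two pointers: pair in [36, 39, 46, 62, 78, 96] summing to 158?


lo=0(36)+hi=5(96)=132
lo=1(39)+hi=5(96)=135
lo=2(46)+hi=5(96)=142
lo=3(62)+hi=5(96)=158

Yes: 62+96=158


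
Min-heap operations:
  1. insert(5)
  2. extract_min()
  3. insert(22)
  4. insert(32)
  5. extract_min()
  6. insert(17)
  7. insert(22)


insert(5) -> [5]
extract_min()->5, []
insert(22) -> [22]
insert(32) -> [22, 32]
extract_min()->22, [32]
insert(17) -> [17, 32]
insert(22) -> [17, 32, 22]

Final heap: [17, 32, 22]


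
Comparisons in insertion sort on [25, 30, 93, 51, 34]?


Algorithm: insertion sort
Input: [25, 30, 93, 51, 34]
Sorted: [25, 30, 34, 51, 93]

7


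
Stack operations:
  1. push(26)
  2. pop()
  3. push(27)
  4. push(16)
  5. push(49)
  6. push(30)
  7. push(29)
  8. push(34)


push(26) -> [26]
pop()->26, []
push(27) -> [27]
push(16) -> [27, 16]
push(49) -> [27, 16, 49]
push(30) -> [27, 16, 49, 30]
push(29) -> [27, 16, 49, 30, 29]
push(34) -> [27, 16, 49, 30, 29, 34]

Final stack: [27, 16, 49, 30, 29, 34]


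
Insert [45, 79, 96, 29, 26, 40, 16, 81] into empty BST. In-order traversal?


Insert 45: root
Insert 79: R from 45
Insert 96: R from 45 -> R from 79
Insert 29: L from 45
Insert 26: L from 45 -> L from 29
Insert 40: L from 45 -> R from 29
Insert 16: L from 45 -> L from 29 -> L from 26
Insert 81: R from 45 -> R from 79 -> L from 96

In-order: [16, 26, 29, 40, 45, 79, 81, 96]


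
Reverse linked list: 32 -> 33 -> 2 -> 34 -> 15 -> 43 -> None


Step 1: curr=32, set curr.next=prev(None) | reversed so far: 32
Step 2: curr=33, set curr.next=prev(32) | reversed so far: 33 -> 32
Step 3: curr=2, set curr.next=prev(33) | reversed so far: 2 -> 33 -> 32
Step 4: curr=34, set curr.next=prev(2) | reversed so far: 34 -> 2 -> 33 -> 32
Step 5: curr=15, set curr.next=prev(34) | reversed so far: 15 -> 34 -> 2 -> 33 -> 32
Step 6: curr=43, set curr.next=prev(15) | reversed so far: 43 -> 15 -> 34 -> 2 -> 33 -> 32

43 -> 15 -> 34 -> 2 -> 33 -> 32 -> None


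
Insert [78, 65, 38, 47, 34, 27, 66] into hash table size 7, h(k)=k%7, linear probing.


Insert 78: h=1 -> slot 1
Insert 65: h=2 -> slot 2
Insert 38: h=3 -> slot 3
Insert 47: h=5 -> slot 5
Insert 34: h=6 -> slot 6
Insert 27: h=6, 1 probes -> slot 0
Insert 66: h=3, 1 probes -> slot 4

Table: [27, 78, 65, 38, 66, 47, 34]


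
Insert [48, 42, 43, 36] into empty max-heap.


Insert 48: [48]
Insert 42: [48, 42]
Insert 43: [48, 42, 43]
Insert 36: [48, 42, 43, 36]

Final heap: [48, 42, 43, 36]


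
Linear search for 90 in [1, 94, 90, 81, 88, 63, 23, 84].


i=0: 1!=90
i=1: 94!=90
i=2: 90==90 found!

Found at 2, 3 comps


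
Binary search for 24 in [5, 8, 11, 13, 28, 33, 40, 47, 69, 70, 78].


Step 1: lo=0, hi=10, mid=5, val=33
Step 2: lo=0, hi=4, mid=2, val=11
Step 3: lo=3, hi=4, mid=3, val=13
Step 4: lo=4, hi=4, mid=4, val=28

Not found


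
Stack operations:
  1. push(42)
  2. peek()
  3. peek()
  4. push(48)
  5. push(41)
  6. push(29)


push(42) -> [42]
peek()->42
peek()->42
push(48) -> [42, 48]
push(41) -> [42, 48, 41]
push(29) -> [42, 48, 41, 29]

Final stack: [42, 48, 41, 29]


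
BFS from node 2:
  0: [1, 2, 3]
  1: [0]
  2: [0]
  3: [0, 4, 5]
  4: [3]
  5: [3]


Visit 2, enqueue [0]
Visit 0, enqueue [1, 3]
Visit 1, enqueue []
Visit 3, enqueue [4, 5]
Visit 4, enqueue []
Visit 5, enqueue []

BFS order: [2, 0, 1, 3, 4, 5]


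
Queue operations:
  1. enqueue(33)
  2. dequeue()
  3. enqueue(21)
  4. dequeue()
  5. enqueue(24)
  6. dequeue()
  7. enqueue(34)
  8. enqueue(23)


enqueue(33) -> [33]
dequeue()->33, []
enqueue(21) -> [21]
dequeue()->21, []
enqueue(24) -> [24]
dequeue()->24, []
enqueue(34) -> [34]
enqueue(23) -> [34, 23]

Final queue: [34, 23]


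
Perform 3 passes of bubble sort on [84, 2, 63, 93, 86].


Initial: [84, 2, 63, 93, 86]
Pass 1: [2, 63, 84, 86, 93] (3 swaps)
Pass 2: [2, 63, 84, 86, 93] (0 swaps)
Pass 3: [2, 63, 84, 86, 93] (0 swaps)

After 3 passes: [2, 63, 84, 86, 93]


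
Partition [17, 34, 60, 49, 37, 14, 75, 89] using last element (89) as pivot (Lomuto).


Pivot: 89
  17 <= 89: advance i (no swap)
  34 <= 89: advance i (no swap)
  60 <= 89: advance i (no swap)
  49 <= 89: advance i (no swap)
  37 <= 89: advance i (no swap)
  14 <= 89: advance i (no swap)
  75 <= 89: advance i (no swap)
Place pivot at 7: [17, 34, 60, 49, 37, 14, 75, 89]

Partitioned: [17, 34, 60, 49, 37, 14, 75, 89]


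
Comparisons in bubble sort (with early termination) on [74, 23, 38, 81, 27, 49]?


Algorithm: bubble sort (with early termination)
Input: [74, 23, 38, 81, 27, 49]
Sorted: [23, 27, 38, 49, 74, 81]

14


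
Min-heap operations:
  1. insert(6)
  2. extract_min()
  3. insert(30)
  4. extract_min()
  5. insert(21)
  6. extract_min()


insert(6) -> [6]
extract_min()->6, []
insert(30) -> [30]
extract_min()->30, []
insert(21) -> [21]
extract_min()->21, []

Final heap: []


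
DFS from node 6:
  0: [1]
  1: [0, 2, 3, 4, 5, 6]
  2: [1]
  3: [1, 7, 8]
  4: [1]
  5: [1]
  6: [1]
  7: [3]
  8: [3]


Visit 6, push [1]
Visit 1, push [5, 4, 3, 2, 0]
Visit 0, push []
Visit 2, push []
Visit 3, push [8, 7]
Visit 7, push []
Visit 8, push []
Visit 4, push []
Visit 5, push []

DFS order: [6, 1, 0, 2, 3, 7, 8, 4, 5]


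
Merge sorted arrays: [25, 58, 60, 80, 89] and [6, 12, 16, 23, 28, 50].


Take 6 from B
Take 12 from B
Take 16 from B
Take 23 from B
Take 25 from A
Take 28 from B
Take 50 from B

Merged: [6, 12, 16, 23, 25, 28, 50, 58, 60, 80, 89]


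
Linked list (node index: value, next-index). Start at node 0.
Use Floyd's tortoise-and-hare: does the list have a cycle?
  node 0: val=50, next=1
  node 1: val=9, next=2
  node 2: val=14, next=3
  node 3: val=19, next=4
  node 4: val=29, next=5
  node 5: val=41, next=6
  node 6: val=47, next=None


Floyd's tortoise (slow, +1) and hare (fast, +2):
  init: slow=0, fast=0
  step 1: slow=1, fast=2
  step 2: slow=2, fast=4
  step 3: slow=3, fast=6
  step 4: fast -> None, no cycle

Cycle: no


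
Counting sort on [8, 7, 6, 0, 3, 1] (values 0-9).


Input: [8, 7, 6, 0, 3, 1]
Counts: [1, 1, 0, 1, 0, 0, 1, 1, 1, 0]

Sorted: [0, 1, 3, 6, 7, 8]


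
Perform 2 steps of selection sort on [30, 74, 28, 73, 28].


Initial: [30, 74, 28, 73, 28]
Step 1: min=28 at 2
  Swap: [28, 74, 30, 73, 28]
Step 2: min=28 at 4
  Swap: [28, 28, 30, 73, 74]

After 2 steps: [28, 28, 30, 73, 74]


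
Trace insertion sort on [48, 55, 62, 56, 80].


Initial: [48, 55, 62, 56, 80]
Insert 55: [48, 55, 62, 56, 80]
Insert 62: [48, 55, 62, 56, 80]
Insert 56: [48, 55, 56, 62, 80]
Insert 80: [48, 55, 56, 62, 80]

Sorted: [48, 55, 56, 62, 80]


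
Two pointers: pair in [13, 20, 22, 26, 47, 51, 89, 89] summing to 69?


lo=0(13)+hi=7(89)=102
lo=0(13)+hi=6(89)=102
lo=0(13)+hi=5(51)=64
lo=1(20)+hi=5(51)=71
lo=1(20)+hi=4(47)=67
lo=2(22)+hi=4(47)=69

Yes: 22+47=69


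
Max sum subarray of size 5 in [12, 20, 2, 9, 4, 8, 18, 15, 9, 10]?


[0:5]: 47
[1:6]: 43
[2:7]: 41
[3:8]: 54
[4:9]: 54
[5:10]: 60

Max: 60 at [5:10]


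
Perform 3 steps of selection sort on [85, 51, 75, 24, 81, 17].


Initial: [85, 51, 75, 24, 81, 17]
Step 1: min=17 at 5
  Swap: [17, 51, 75, 24, 81, 85]
Step 2: min=24 at 3
  Swap: [17, 24, 75, 51, 81, 85]
Step 3: min=51 at 3
  Swap: [17, 24, 51, 75, 81, 85]

After 3 steps: [17, 24, 51, 75, 81, 85]


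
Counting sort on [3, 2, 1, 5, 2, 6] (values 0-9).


Input: [3, 2, 1, 5, 2, 6]
Counts: [0, 1, 2, 1, 0, 1, 1, 0, 0, 0]

Sorted: [1, 2, 2, 3, 5, 6]


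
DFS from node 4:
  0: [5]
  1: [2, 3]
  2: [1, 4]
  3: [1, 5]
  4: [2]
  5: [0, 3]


Visit 4, push [2]
Visit 2, push [1]
Visit 1, push [3]
Visit 3, push [5]
Visit 5, push [0]
Visit 0, push []

DFS order: [4, 2, 1, 3, 5, 0]


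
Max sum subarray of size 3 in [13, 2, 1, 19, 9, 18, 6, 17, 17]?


[0:3]: 16
[1:4]: 22
[2:5]: 29
[3:6]: 46
[4:7]: 33
[5:8]: 41
[6:9]: 40

Max: 46 at [3:6]


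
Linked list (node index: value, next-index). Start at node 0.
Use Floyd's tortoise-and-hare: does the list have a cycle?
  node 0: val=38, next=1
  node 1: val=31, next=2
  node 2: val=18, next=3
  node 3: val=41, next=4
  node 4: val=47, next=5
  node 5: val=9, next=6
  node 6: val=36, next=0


Floyd's tortoise (slow, +1) and hare (fast, +2):
  init: slow=0, fast=0
  step 1: slow=1, fast=2
  step 2: slow=2, fast=4
  step 3: slow=3, fast=6
  step 4: slow=4, fast=1
  step 5: slow=5, fast=3
  step 6: slow=6, fast=5
  step 7: slow=0, fast=0
  slow == fast at node 0: cycle detected

Cycle: yes


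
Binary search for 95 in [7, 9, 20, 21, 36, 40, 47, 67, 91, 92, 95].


Step 1: lo=0, hi=10, mid=5, val=40
Step 2: lo=6, hi=10, mid=8, val=91
Step 3: lo=9, hi=10, mid=9, val=92
Step 4: lo=10, hi=10, mid=10, val=95

Found at index 10


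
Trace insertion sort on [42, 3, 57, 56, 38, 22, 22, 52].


Initial: [42, 3, 57, 56, 38, 22, 22, 52]
Insert 3: [3, 42, 57, 56, 38, 22, 22, 52]
Insert 57: [3, 42, 57, 56, 38, 22, 22, 52]
Insert 56: [3, 42, 56, 57, 38, 22, 22, 52]
Insert 38: [3, 38, 42, 56, 57, 22, 22, 52]
Insert 22: [3, 22, 38, 42, 56, 57, 22, 52]
Insert 22: [3, 22, 22, 38, 42, 56, 57, 52]
Insert 52: [3, 22, 22, 38, 42, 52, 56, 57]

Sorted: [3, 22, 22, 38, 42, 52, 56, 57]


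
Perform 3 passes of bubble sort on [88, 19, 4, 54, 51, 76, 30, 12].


Initial: [88, 19, 4, 54, 51, 76, 30, 12]
Pass 1: [19, 4, 54, 51, 76, 30, 12, 88] (7 swaps)
Pass 2: [4, 19, 51, 54, 30, 12, 76, 88] (4 swaps)
Pass 3: [4, 19, 51, 30, 12, 54, 76, 88] (2 swaps)

After 3 passes: [4, 19, 51, 30, 12, 54, 76, 88]


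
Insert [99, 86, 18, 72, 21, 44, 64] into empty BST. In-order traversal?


Insert 99: root
Insert 86: L from 99
Insert 18: L from 99 -> L from 86
Insert 72: L from 99 -> L from 86 -> R from 18
Insert 21: L from 99 -> L from 86 -> R from 18 -> L from 72
Insert 44: L from 99 -> L from 86 -> R from 18 -> L from 72 -> R from 21
Insert 64: L from 99 -> L from 86 -> R from 18 -> L from 72 -> R from 21 -> R from 44

In-order: [18, 21, 44, 64, 72, 86, 99]


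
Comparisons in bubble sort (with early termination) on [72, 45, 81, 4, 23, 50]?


Algorithm: bubble sort (with early termination)
Input: [72, 45, 81, 4, 23, 50]
Sorted: [4, 23, 45, 50, 72, 81]

14


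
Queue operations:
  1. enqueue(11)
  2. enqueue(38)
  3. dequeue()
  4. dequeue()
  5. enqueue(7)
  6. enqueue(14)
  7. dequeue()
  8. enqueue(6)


enqueue(11) -> [11]
enqueue(38) -> [11, 38]
dequeue()->11, [38]
dequeue()->38, []
enqueue(7) -> [7]
enqueue(14) -> [7, 14]
dequeue()->7, [14]
enqueue(6) -> [14, 6]

Final queue: [14, 6]


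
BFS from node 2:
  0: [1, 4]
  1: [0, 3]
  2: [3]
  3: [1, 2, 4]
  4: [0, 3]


Visit 2, enqueue [3]
Visit 3, enqueue [1, 4]
Visit 1, enqueue [0]
Visit 4, enqueue []
Visit 0, enqueue []

BFS order: [2, 3, 1, 4, 0]


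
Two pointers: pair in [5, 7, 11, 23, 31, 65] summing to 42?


lo=0(5)+hi=5(65)=70
lo=0(5)+hi=4(31)=36
lo=1(7)+hi=4(31)=38
lo=2(11)+hi=4(31)=42

Yes: 11+31=42


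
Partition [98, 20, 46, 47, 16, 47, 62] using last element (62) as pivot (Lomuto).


Pivot: 62
  20 <= 62: swap -> [20, 98, 46, 47, 16, 47, 62]
  46 <= 62: swap -> [20, 46, 98, 47, 16, 47, 62]
  47 <= 62: swap -> [20, 46, 47, 98, 16, 47, 62]
  16 <= 62: swap -> [20, 46, 47, 16, 98, 47, 62]
  47 <= 62: swap -> [20, 46, 47, 16, 47, 98, 62]
Place pivot at 5: [20, 46, 47, 16, 47, 62, 98]

Partitioned: [20, 46, 47, 16, 47, 62, 98]


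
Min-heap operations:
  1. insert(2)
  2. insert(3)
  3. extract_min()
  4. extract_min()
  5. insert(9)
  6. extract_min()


insert(2) -> [2]
insert(3) -> [2, 3]
extract_min()->2, [3]
extract_min()->3, []
insert(9) -> [9]
extract_min()->9, []

Final heap: []


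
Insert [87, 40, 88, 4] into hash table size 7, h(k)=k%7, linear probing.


Insert 87: h=3 -> slot 3
Insert 40: h=5 -> slot 5
Insert 88: h=4 -> slot 4
Insert 4: h=4, 2 probes -> slot 6

Table: [None, None, None, 87, 88, 40, 4]


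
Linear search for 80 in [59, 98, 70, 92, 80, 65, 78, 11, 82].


i=0: 59!=80
i=1: 98!=80
i=2: 70!=80
i=3: 92!=80
i=4: 80==80 found!

Found at 4, 5 comps


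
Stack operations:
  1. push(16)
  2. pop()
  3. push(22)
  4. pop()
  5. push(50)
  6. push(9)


push(16) -> [16]
pop()->16, []
push(22) -> [22]
pop()->22, []
push(50) -> [50]
push(9) -> [50, 9]

Final stack: [50, 9]


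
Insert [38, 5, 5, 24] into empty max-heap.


Insert 38: [38]
Insert 5: [38, 5]
Insert 5: [38, 5, 5]
Insert 24: [38, 24, 5, 5]

Final heap: [38, 24, 5, 5]


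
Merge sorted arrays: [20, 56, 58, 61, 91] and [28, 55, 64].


Take 20 from A
Take 28 from B
Take 55 from B
Take 56 from A
Take 58 from A
Take 61 from A
Take 64 from B

Merged: [20, 28, 55, 56, 58, 61, 64, 91]


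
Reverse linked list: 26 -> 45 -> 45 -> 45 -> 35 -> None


Step 1: curr=26, set curr.next=prev(None) | reversed so far: 26
Step 2: curr=45, set curr.next=prev(26) | reversed so far: 45 -> 26
Step 3: curr=45, set curr.next=prev(45) | reversed so far: 45 -> 45 -> 26
Step 4: curr=45, set curr.next=prev(45) | reversed so far: 45 -> 45 -> 45 -> 26
Step 5: curr=35, set curr.next=prev(45) | reversed so far: 35 -> 45 -> 45 -> 45 -> 26

35 -> 45 -> 45 -> 45 -> 26 -> None


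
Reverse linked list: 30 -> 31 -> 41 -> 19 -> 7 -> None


Step 1: curr=30, set curr.next=prev(None) | reversed so far: 30
Step 2: curr=31, set curr.next=prev(30) | reversed so far: 31 -> 30
Step 3: curr=41, set curr.next=prev(31) | reversed so far: 41 -> 31 -> 30
Step 4: curr=19, set curr.next=prev(41) | reversed so far: 19 -> 41 -> 31 -> 30
Step 5: curr=7, set curr.next=prev(19) | reversed so far: 7 -> 19 -> 41 -> 31 -> 30

7 -> 19 -> 41 -> 31 -> 30 -> None


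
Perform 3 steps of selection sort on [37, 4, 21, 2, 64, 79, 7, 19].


Initial: [37, 4, 21, 2, 64, 79, 7, 19]
Step 1: min=2 at 3
  Swap: [2, 4, 21, 37, 64, 79, 7, 19]
Step 2: min=4 at 1
  Swap: [2, 4, 21, 37, 64, 79, 7, 19]
Step 3: min=7 at 6
  Swap: [2, 4, 7, 37, 64, 79, 21, 19]

After 3 steps: [2, 4, 7, 37, 64, 79, 21, 19]


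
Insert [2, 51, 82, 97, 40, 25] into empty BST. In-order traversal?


Insert 2: root
Insert 51: R from 2
Insert 82: R from 2 -> R from 51
Insert 97: R from 2 -> R from 51 -> R from 82
Insert 40: R from 2 -> L from 51
Insert 25: R from 2 -> L from 51 -> L from 40

In-order: [2, 25, 40, 51, 82, 97]


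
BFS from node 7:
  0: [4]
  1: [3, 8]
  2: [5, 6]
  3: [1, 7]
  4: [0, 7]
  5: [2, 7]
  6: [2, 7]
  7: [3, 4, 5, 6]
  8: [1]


Visit 7, enqueue [3, 4, 5, 6]
Visit 3, enqueue [1]
Visit 4, enqueue [0]
Visit 5, enqueue [2]
Visit 6, enqueue []
Visit 1, enqueue [8]
Visit 0, enqueue []
Visit 2, enqueue []
Visit 8, enqueue []

BFS order: [7, 3, 4, 5, 6, 1, 0, 2, 8]


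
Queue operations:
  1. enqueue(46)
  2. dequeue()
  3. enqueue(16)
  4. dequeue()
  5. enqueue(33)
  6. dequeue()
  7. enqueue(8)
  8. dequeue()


enqueue(46) -> [46]
dequeue()->46, []
enqueue(16) -> [16]
dequeue()->16, []
enqueue(33) -> [33]
dequeue()->33, []
enqueue(8) -> [8]
dequeue()->8, []

Final queue: []
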